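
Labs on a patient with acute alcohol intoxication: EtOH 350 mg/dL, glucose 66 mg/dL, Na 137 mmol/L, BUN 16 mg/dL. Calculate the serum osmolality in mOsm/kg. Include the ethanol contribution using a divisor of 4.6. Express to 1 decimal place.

359.5 mOsm/kg

Calculated osmolality = 2·Na + glucose/18 + BUN/2.8 + ethanol/4.6
= 2·137 + 66/18 + 16/2.8 + 350/4.6
= 274 + 3.67 + 5.71 + 76.09
= 359.47 mOsm/kg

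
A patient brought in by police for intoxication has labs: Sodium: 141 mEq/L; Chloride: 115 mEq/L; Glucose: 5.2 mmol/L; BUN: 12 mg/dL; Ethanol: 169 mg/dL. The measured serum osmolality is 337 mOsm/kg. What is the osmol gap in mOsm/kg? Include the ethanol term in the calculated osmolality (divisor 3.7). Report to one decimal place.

Calculated osmolality = 2·Na + glucose + BUN/2.8 + ethanol/3.7
= 2·141 + 5.2 + 12/2.8 + 169/3.7
= 282 + 5.20 + 4.29 + 45.68
= 337.17 mOsm/kg ≈ 337.2 mOsm/kg
Osmolar gap = measured − calculated = 337 − 337.2 = -0.2 mOsm/kg

-0.2 mOsm/kg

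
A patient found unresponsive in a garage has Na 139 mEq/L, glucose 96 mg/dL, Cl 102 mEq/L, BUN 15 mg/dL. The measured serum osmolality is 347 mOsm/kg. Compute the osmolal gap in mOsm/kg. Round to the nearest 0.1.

58.3 mOsm/kg

Calculated osmolality = 2·Na + glucose/18 + BUN/2.8
= 2·139 + 96/18 + 15/2.8
= 278 + 5.33 + 5.36
= 288.69 mOsm/kg ≈ 288.7 mOsm/kg
Osmolar gap = measured − calculated = 347 − 288.7 = 58.3 mOsm/kg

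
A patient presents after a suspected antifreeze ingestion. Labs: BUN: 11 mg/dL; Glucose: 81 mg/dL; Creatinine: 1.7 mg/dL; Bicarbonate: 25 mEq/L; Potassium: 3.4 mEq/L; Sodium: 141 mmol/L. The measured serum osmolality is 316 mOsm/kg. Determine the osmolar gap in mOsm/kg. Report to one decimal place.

Calculated osmolality = 2·Na + glucose/18 + BUN/2.8
= 2·141 + 81/18 + 11/2.8
= 282 + 4.50 + 3.93
= 290.43 mOsm/kg ≈ 290.4 mOsm/kg
Osmolar gap = measured − calculated = 316 − 290.4 = 25.6 mOsm/kg

25.6 mOsm/kg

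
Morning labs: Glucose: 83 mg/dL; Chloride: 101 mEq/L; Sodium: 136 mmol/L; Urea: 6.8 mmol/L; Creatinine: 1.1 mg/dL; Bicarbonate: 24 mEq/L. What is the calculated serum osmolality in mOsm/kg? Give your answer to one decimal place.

283.4 mOsm/kg

Calculated osmolality = 2·Na + glucose/18 + urea
= 2·136 + 83/18 + 6.8
= 272 + 4.61 + 6.80
= 283.41 mOsm/kg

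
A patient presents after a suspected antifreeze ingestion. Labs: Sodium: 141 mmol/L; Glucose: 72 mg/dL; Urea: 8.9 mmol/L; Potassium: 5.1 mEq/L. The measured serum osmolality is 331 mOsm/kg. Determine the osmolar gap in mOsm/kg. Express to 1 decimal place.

36.1 mOsm/kg

Calculated osmolality = 2·Na + glucose/18 + urea
= 2·141 + 72/18 + 8.9
= 282 + 4 + 8.90
= 294.9 mOsm/kg ≈ 294.9 mOsm/kg
Osmolar gap = measured − calculated = 331 − 294.9 = 36.1 mOsm/kg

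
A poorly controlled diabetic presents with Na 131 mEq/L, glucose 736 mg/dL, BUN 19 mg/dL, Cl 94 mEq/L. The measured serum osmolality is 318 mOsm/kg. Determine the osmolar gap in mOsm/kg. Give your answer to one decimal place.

Calculated osmolality = 2·Na + glucose/18 + BUN/2.8
= 2·131 + 736/18 + 19/2.8
= 262 + 40.89 + 6.79
= 309.68 mOsm/kg ≈ 309.7 mOsm/kg
Osmolar gap = measured − calculated = 318 − 309.7 = 8.3 mOsm/kg

8.3 mOsm/kg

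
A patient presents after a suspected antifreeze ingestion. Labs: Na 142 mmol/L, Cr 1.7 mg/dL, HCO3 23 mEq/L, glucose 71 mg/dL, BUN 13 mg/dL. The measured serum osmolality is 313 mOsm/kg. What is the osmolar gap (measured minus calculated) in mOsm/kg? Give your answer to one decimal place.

Calculated osmolality = 2·Na + glucose/18 + BUN/2.8
= 2·142 + 71/18 + 13/2.8
= 284 + 3.94 + 4.64
= 292.58 mOsm/kg ≈ 292.6 mOsm/kg
Osmolar gap = measured − calculated = 313 − 292.6 = 20.4 mOsm/kg

20.4 mOsm/kg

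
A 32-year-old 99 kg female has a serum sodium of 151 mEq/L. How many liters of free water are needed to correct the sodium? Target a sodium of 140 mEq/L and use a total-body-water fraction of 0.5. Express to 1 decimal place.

TBW = 0.5 · 99 = 49.5 L
Free water deficit = TBW · (Na/140 − 1)
= 49.5 · (151/140 − 1)
= 49.5 · 0.0786
= 3.89 L

3.9 L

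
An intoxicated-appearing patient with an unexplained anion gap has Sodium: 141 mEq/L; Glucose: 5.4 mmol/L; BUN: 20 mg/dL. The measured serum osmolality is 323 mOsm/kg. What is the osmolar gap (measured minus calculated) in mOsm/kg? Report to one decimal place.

Calculated osmolality = 2·Na + glucose + BUN/2.8
= 2·141 + 5.4 + 20/2.8
= 282 + 5.40 + 7.14
= 294.54 mOsm/kg ≈ 294.5 mOsm/kg
Osmolar gap = measured − calculated = 323 − 294.5 = 28.5 mOsm/kg

28.5 mOsm/kg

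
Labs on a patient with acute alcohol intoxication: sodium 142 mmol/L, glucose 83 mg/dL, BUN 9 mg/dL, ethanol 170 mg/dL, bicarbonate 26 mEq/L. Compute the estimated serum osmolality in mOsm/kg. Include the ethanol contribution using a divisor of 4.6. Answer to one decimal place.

328.8 mOsm/kg

Calculated osmolality = 2·Na + glucose/18 + BUN/2.8 + ethanol/4.6
= 2·142 + 83/18 + 9/2.8 + 170/4.6
= 284 + 4.61 + 3.21 + 36.96
= 328.78 mOsm/kg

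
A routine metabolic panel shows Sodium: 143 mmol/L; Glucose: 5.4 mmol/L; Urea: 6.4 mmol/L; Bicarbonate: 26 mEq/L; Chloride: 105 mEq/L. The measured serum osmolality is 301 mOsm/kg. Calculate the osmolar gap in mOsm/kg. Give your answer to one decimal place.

3.2 mOsm/kg

Calculated osmolality = 2·Na + glucose + urea
= 2·143 + 5.4 + 6.4
= 286 + 5.40 + 6.40
= 297.8 mOsm/kg ≈ 297.8 mOsm/kg
Osmolar gap = measured − calculated = 301 − 297.8 = 3.2 mOsm/kg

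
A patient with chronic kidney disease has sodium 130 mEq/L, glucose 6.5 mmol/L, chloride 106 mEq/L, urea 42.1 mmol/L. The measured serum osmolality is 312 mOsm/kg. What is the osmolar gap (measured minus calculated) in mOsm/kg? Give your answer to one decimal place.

3.4 mOsm/kg

Calculated osmolality = 2·Na + glucose + urea
= 2·130 + 6.5 + 42.1
= 260 + 6.50 + 42.10
= 308.6 mOsm/kg ≈ 308.6 mOsm/kg
Osmolar gap = measured − calculated = 312 − 308.6 = 3.4 mOsm/kg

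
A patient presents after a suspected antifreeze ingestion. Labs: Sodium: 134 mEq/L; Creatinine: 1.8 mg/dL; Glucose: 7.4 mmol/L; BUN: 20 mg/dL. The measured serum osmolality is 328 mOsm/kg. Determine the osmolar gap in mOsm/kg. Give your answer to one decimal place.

45.5 mOsm/kg

Calculated osmolality = 2·Na + glucose + BUN/2.8
= 2·134 + 7.4 + 20/2.8
= 268 + 7.40 + 7.14
= 282.54 mOsm/kg ≈ 282.5 mOsm/kg
Osmolar gap = measured − calculated = 328 − 282.5 = 45.5 mOsm/kg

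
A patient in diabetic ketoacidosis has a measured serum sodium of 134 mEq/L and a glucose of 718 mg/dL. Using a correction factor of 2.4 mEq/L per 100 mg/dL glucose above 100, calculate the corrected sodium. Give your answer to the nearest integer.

149 mEq/L

Corrected Na = measured Na + 2.4 · (glucose − 100)/100
= 134 + 2.4 · (718 − 100)/100
= 134 + 14.8
= 148.8 mEq/L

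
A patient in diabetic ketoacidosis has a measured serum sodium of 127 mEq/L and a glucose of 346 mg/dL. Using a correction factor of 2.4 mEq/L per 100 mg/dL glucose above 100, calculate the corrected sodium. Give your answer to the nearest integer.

133 mEq/L

Corrected Na = measured Na + 2.4 · (glucose − 100)/100
= 127 + 2.4 · (346 − 100)/100
= 127 + 5.9
= 132.9 mEq/L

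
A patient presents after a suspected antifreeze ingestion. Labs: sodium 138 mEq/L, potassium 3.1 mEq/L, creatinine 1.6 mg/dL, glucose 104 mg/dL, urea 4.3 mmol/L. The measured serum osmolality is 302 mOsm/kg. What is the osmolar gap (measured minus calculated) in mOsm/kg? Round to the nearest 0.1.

Calculated osmolality = 2·Na + glucose/18 + urea
= 2·138 + 104/18 + 4.3
= 276 + 5.78 + 4.30
= 286.08 mOsm/kg ≈ 286.1 mOsm/kg
Osmolar gap = measured − calculated = 302 − 286.1 = 15.9 mOsm/kg

15.9 mOsm/kg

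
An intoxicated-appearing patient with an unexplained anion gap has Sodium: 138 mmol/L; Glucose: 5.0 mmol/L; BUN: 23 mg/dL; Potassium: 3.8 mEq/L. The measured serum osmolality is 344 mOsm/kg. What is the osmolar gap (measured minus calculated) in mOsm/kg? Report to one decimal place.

Calculated osmolality = 2·Na + glucose + BUN/2.8
= 2·138 + 5 + 23/2.8
= 276 + 5 + 8.21
= 289.21 mOsm/kg ≈ 289.2 mOsm/kg
Osmolar gap = measured − calculated = 344 − 289.2 = 54.8 mOsm/kg

54.8 mOsm/kg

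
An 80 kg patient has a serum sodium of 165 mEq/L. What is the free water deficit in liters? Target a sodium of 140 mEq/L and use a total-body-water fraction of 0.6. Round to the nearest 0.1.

TBW = 0.6 · 80 = 48 L
Free water deficit = TBW · (Na/140 − 1)
= 48 · (165/140 − 1)
= 48 · 0.1786
= 8.57 L

8.6 L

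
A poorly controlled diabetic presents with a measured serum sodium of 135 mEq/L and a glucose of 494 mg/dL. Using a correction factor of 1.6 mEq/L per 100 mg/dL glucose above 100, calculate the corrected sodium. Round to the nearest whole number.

Corrected Na = measured Na + 1.6 · (glucose − 100)/100
= 135 + 1.6 · (494 − 100)/100
= 135 + 6.3
= 141.3 mEq/L

141 mEq/L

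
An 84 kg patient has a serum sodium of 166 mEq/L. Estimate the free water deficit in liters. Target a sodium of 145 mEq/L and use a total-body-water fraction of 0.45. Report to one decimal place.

5.5 L

TBW = 0.45 · 84 = 37.8 L
Free water deficit = TBW · (Na/145 − 1)
= 37.8 · (166/145 − 1)
= 37.8 · 0.1448
= 5.47 L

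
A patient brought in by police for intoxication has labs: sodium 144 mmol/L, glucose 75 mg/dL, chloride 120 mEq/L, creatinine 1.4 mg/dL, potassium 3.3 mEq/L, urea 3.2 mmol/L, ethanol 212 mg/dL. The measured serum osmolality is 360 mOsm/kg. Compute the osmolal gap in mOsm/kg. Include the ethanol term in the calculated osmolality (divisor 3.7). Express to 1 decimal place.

Calculated osmolality = 2·Na + glucose/18 + urea + ethanol/3.7
= 2·144 + 75/18 + 3.2 + 212/3.7
= 288 + 4.17 + 3.20 + 57.30
= 352.67 mOsm/kg ≈ 352.7 mOsm/kg
Osmolar gap = measured − calculated = 360 − 352.7 = 7.3 mOsm/kg

7.3 mOsm/kg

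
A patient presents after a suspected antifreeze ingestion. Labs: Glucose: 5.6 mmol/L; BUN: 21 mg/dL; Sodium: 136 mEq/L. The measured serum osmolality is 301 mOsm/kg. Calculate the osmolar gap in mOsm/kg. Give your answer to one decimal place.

Calculated osmolality = 2·Na + glucose + BUN/2.8
= 2·136 + 5.6 + 21/2.8
= 272 + 5.60 + 7.50
= 285.1 mOsm/kg ≈ 285.1 mOsm/kg
Osmolar gap = measured − calculated = 301 − 285.1 = 15.9 mOsm/kg

15.9 mOsm/kg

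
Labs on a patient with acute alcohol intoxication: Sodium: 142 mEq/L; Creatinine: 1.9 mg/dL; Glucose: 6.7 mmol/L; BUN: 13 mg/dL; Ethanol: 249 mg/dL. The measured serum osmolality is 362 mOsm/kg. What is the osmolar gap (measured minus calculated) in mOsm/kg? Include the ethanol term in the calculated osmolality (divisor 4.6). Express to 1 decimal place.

Calculated osmolality = 2·Na + glucose + BUN/2.8 + ethanol/4.6
= 2·142 + 6.7 + 13/2.8 + 249/4.6
= 284 + 6.70 + 4.64 + 54.13
= 349.47 mOsm/kg ≈ 349.5 mOsm/kg
Osmolar gap = measured − calculated = 362 − 349.5 = 12.5 mOsm/kg

12.5 mOsm/kg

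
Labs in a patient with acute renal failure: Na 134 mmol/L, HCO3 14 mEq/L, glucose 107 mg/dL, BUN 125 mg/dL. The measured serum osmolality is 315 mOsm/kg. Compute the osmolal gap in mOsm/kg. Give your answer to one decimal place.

-3.6 mOsm/kg

Calculated osmolality = 2·Na + glucose/18 + BUN/2.8
= 2·134 + 107/18 + 125/2.8
= 268 + 5.94 + 44.64
= 318.58 mOsm/kg ≈ 318.6 mOsm/kg
Osmolar gap = measured − calculated = 315 − 318.6 = -3.6 mOsm/kg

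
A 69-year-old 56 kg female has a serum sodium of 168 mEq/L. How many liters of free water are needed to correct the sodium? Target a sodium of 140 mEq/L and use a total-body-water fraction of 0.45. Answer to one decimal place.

TBW = 0.45 · 56 = 25.2 L
Free water deficit = TBW · (Na/140 − 1)
= 25.2 · (168/140 − 1)
= 25.2 · 0.2
= 5.04 L

5.0 L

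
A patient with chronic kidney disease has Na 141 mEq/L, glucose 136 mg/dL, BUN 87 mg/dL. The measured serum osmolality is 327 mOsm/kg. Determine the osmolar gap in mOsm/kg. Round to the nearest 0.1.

6.4 mOsm/kg

Calculated osmolality = 2·Na + glucose/18 + BUN/2.8
= 2·141 + 136/18 + 87/2.8
= 282 + 7.56 + 31.07
= 320.63 mOsm/kg ≈ 320.6 mOsm/kg
Osmolar gap = measured − calculated = 327 − 320.6 = 6.4 mOsm/kg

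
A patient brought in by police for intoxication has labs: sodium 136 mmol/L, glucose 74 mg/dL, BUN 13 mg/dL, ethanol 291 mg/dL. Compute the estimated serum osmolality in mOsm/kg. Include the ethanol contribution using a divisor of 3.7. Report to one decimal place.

359.4 mOsm/kg

Calculated osmolality = 2·Na + glucose/18 + BUN/2.8 + ethanol/3.7
= 2·136 + 74/18 + 13/2.8 + 291/3.7
= 272 + 4.11 + 4.64 + 78.65
= 359.4 mOsm/kg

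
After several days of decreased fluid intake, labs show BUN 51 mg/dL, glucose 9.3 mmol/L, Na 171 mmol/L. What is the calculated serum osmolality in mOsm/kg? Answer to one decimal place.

Calculated osmolality = 2·Na + glucose + BUN/2.8
= 2·171 + 9.3 + 51/2.8
= 342 + 9.30 + 18.21
= 369.51 mOsm/kg

369.5 mOsm/kg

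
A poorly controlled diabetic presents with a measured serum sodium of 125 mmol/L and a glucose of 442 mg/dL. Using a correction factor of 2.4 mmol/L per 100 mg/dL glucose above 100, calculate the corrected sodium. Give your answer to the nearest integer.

133 mmol/L

Corrected Na = measured Na + 2.4 · (glucose − 100)/100
= 125 + 2.4 · (442 − 100)/100
= 125 + 8.2
= 133.2 mmol/L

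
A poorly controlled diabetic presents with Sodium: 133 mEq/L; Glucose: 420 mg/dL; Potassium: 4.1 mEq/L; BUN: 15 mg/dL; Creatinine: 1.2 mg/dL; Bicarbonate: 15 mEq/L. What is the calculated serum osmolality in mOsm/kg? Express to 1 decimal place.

294.7 mOsm/kg

Calculated osmolality = 2·Na + glucose/18 + BUN/2.8
= 2·133 + 420/18 + 15/2.8
= 266 + 23.33 + 5.36
= 294.69 mOsm/kg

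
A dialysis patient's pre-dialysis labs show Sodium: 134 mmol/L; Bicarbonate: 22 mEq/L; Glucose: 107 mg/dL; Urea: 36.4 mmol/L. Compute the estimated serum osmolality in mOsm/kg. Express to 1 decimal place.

310.3 mOsm/kg

Calculated osmolality = 2·Na + glucose/18 + urea
= 2·134 + 107/18 + 36.4
= 268 + 5.94 + 36.40
= 310.34 mOsm/kg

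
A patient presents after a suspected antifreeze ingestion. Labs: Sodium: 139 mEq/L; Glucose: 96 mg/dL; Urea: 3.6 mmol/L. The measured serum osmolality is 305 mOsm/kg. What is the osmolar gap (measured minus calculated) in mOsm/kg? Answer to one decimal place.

18.1 mOsm/kg

Calculated osmolality = 2·Na + glucose/18 + urea
= 2·139 + 96/18 + 3.6
= 278 + 5.33 + 3.60
= 286.93 mOsm/kg ≈ 286.9 mOsm/kg
Osmolar gap = measured − calculated = 305 − 286.9 = 18.1 mOsm/kg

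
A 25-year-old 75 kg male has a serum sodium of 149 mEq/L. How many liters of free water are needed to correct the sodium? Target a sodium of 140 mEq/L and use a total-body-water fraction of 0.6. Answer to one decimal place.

2.9 L

TBW = 0.6 · 75 = 45 L
Free water deficit = TBW · (Na/140 − 1)
= 45 · (149/140 − 1)
= 45 · 0.0643
= 2.89 L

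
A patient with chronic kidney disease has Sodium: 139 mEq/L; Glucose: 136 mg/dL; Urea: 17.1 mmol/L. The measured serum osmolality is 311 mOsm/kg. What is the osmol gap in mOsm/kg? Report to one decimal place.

8.3 mOsm/kg

Calculated osmolality = 2·Na + glucose/18 + urea
= 2·139 + 136/18 + 17.1
= 278 + 7.56 + 17.10
= 302.66 mOsm/kg ≈ 302.7 mOsm/kg
Osmolar gap = measured − calculated = 311 − 302.7 = 8.3 mOsm/kg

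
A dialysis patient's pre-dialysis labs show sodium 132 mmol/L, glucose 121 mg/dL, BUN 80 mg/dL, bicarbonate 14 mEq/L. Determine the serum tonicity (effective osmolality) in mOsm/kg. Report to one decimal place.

Effective osmolality excludes urea (freely permeant across cell membranes):
2·Na + glucose/18
= 2·132 + 121/18
= 264 + 6.72
= 270.72 mOsm/kg

270.7 mOsm/kg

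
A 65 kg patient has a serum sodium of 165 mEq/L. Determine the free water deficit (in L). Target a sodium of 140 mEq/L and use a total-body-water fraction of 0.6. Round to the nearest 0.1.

TBW = 0.6 · 65 = 39 L
Free water deficit = TBW · (Na/140 − 1)
= 39 · (165/140 − 1)
= 39 · 0.1786
= 6.97 L

7.0 L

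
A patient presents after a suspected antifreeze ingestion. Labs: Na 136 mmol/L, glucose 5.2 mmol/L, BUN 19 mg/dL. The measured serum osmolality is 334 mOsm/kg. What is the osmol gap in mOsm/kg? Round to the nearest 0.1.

50.0 mOsm/kg

Calculated osmolality = 2·Na + glucose + BUN/2.8
= 2·136 + 5.2 + 19/2.8
= 272 + 5.20 + 6.79
= 283.99 mOsm/kg ≈ 284.0 mOsm/kg
Osmolar gap = measured − calculated = 334 − 284.0 = 50.0 mOsm/kg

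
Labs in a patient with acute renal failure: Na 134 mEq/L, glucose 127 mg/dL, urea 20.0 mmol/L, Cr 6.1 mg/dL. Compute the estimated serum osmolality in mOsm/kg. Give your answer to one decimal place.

295.1 mOsm/kg

Calculated osmolality = 2·Na + glucose/18 + urea
= 2·134 + 127/18 + 20
= 268 + 7.06 + 20
= 295.06 mOsm/kg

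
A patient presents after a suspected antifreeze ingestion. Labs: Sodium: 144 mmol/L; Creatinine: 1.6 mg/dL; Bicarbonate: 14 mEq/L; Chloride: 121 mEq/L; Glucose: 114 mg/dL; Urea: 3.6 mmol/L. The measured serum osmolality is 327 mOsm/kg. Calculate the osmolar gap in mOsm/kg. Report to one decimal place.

Calculated osmolality = 2·Na + glucose/18 + urea
= 2·144 + 114/18 + 3.6
= 288 + 6.33 + 3.60
= 297.93 mOsm/kg ≈ 297.9 mOsm/kg
Osmolar gap = measured − calculated = 327 − 297.9 = 29.1 mOsm/kg

29.1 mOsm/kg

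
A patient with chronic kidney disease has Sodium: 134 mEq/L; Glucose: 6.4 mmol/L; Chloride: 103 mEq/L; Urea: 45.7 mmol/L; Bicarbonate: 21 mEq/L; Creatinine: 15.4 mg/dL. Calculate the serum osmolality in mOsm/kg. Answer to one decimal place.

320.1 mOsm/kg

Calculated osmolality = 2·Na + glucose + urea
= 2·134 + 6.4 + 45.7
= 268 + 6.40 + 45.70
= 320.1 mOsm/kg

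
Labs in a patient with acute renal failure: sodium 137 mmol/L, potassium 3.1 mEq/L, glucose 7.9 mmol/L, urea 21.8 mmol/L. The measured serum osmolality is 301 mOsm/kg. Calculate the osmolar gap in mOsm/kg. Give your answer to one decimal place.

-2.7 mOsm/kg

Calculated osmolality = 2·Na + glucose + urea
= 2·137 + 7.9 + 21.8
= 274 + 7.90 + 21.80
= 303.7 mOsm/kg ≈ 303.7 mOsm/kg
Osmolar gap = measured − calculated = 301 − 303.7 = -2.7 mOsm/kg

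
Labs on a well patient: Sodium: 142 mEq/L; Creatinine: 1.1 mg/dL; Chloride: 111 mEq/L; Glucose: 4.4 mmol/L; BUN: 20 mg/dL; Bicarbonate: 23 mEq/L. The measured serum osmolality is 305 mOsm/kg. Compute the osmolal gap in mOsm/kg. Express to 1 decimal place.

Calculated osmolality = 2·Na + glucose + BUN/2.8
= 2·142 + 4.4 + 20/2.8
= 284 + 4.40 + 7.14
= 295.54 mOsm/kg ≈ 295.5 mOsm/kg
Osmolar gap = measured − calculated = 305 − 295.5 = 9.5 mOsm/kg

9.5 mOsm/kg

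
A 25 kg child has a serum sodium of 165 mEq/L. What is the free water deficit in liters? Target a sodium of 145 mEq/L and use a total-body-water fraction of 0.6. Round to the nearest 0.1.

2.1 L

TBW = 0.6 · 25 = 15 L
Free water deficit = TBW · (Na/145 − 1)
= 15 · (165/145 − 1)
= 15 · 0.1379
= 2.07 L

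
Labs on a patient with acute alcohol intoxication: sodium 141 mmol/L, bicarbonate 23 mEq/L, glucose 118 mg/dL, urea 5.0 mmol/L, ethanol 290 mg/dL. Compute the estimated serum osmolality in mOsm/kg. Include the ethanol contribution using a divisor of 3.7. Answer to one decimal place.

371.9 mOsm/kg

Calculated osmolality = 2·Na + glucose/18 + urea + ethanol/3.7
= 2·141 + 118/18 + 5 + 290/3.7
= 282 + 6.56 + 5 + 78.38
= 371.94 mOsm/kg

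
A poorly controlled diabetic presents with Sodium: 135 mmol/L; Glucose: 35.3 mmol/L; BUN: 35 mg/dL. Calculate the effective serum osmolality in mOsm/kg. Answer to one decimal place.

305.3 mOsm/kg

Effective osmolality excludes urea (freely permeant across cell membranes):
2·Na + glucose
= 2·135 + 35.3
= 270 + 35.3
= 305.3 mOsm/kg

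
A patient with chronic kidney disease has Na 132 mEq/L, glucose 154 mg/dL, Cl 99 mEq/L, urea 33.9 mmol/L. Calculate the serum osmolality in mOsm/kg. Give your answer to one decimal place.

Calculated osmolality = 2·Na + glucose/18 + urea
= 2·132 + 154/18 + 33.9
= 264 + 8.56 + 33.90
= 306.46 mOsm/kg

306.5 mOsm/kg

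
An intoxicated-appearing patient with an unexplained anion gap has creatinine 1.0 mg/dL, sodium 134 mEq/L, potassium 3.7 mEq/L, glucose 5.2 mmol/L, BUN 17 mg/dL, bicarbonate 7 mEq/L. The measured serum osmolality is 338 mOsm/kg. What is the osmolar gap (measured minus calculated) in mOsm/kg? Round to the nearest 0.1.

Calculated osmolality = 2·Na + glucose + BUN/2.8
= 2·134 + 5.2 + 17/2.8
= 268 + 5.20 + 6.07
= 279.27 mOsm/kg ≈ 279.3 mOsm/kg
Osmolar gap = measured − calculated = 338 − 279.3 = 58.7 mOsm/kg

58.7 mOsm/kg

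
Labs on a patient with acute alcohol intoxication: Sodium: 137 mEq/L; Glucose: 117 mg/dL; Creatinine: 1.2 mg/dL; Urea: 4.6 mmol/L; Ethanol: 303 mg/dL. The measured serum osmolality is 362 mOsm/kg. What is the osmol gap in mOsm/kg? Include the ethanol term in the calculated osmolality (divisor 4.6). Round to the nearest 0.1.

Calculated osmolality = 2·Na + glucose/18 + urea + ethanol/4.6
= 2·137 + 117/18 + 4.6 + 303/4.6
= 274 + 6.50 + 4.60 + 65.87
= 350.97 mOsm/kg ≈ 351.0 mOsm/kg
Osmolar gap = measured − calculated = 362 − 351.0 = 11.0 mOsm/kg

11.0 mOsm/kg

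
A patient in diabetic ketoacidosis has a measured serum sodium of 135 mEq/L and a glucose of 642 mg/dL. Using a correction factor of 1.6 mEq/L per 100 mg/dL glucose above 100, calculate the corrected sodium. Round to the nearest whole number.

Corrected Na = measured Na + 1.6 · (glucose − 100)/100
= 135 + 1.6 · (642 − 100)/100
= 135 + 8.7
= 143.7 mEq/L

144 mEq/L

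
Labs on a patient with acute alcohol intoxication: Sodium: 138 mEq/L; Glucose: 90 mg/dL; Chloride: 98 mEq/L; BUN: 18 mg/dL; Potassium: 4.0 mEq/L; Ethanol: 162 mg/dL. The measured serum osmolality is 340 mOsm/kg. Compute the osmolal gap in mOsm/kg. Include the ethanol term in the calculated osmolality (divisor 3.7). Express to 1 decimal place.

8.8 mOsm/kg

Calculated osmolality = 2·Na + glucose/18 + BUN/2.8 + ethanol/3.7
= 2·138 + 90/18 + 18/2.8 + 162/3.7
= 276 + 5 + 6.43 + 43.78
= 331.21 mOsm/kg ≈ 331.2 mOsm/kg
Osmolar gap = measured − calculated = 340 − 331.2 = 8.8 mOsm/kg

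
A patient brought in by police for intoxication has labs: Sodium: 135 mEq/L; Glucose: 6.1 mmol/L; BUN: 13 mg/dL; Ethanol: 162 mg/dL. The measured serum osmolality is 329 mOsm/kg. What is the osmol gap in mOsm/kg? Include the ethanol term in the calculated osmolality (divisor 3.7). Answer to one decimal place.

4.5 mOsm/kg

Calculated osmolality = 2·Na + glucose + BUN/2.8 + ethanol/3.7
= 2·135 + 6.1 + 13/2.8 + 162/3.7
= 270 + 6.10 + 4.64 + 43.78
= 324.52 mOsm/kg ≈ 324.5 mOsm/kg
Osmolar gap = measured − calculated = 329 − 324.5 = 4.5 mOsm/kg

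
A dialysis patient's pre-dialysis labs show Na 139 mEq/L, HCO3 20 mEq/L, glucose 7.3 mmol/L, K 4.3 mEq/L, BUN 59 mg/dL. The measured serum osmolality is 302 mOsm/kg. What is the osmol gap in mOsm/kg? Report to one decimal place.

Calculated osmolality = 2·Na + glucose + BUN/2.8
= 2·139 + 7.3 + 59/2.8
= 278 + 7.30 + 21.07
= 306.37 mOsm/kg ≈ 306.4 mOsm/kg
Osmolar gap = measured − calculated = 302 − 306.4 = -4.4 mOsm/kg

-4.4 mOsm/kg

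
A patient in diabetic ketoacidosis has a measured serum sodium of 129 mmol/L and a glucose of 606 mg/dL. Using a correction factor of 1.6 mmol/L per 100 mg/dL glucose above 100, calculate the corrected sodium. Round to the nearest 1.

137 mmol/L

Corrected Na = measured Na + 1.6 · (glucose − 100)/100
= 129 + 1.6 · (606 − 100)/100
= 129 + 8.1
= 137.1 mmol/L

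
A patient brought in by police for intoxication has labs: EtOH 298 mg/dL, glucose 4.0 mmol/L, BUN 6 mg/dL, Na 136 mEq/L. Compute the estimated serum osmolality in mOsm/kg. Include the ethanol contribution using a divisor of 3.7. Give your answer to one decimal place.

Calculated osmolality = 2·Na + glucose + BUN/2.8 + ethanol/3.7
= 2·136 + 4 + 6/2.8 + 298/3.7
= 272 + 4 + 2.14 + 80.54
= 358.68 mOsm/kg

358.7 mOsm/kg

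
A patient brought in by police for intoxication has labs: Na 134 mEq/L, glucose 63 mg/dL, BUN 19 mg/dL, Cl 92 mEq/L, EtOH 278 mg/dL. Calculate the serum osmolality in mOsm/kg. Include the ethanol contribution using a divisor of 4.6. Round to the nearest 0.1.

338.7 mOsm/kg

Calculated osmolality = 2·Na + glucose/18 + BUN/2.8 + ethanol/4.6
= 2·134 + 63/18 + 19/2.8 + 278/4.6
= 268 + 3.50 + 6.79 + 60.43
= 338.72 mOsm/kg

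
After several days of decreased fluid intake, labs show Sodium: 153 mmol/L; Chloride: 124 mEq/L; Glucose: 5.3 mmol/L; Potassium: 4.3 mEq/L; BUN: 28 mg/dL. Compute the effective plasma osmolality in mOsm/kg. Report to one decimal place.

311.3 mOsm/kg

Effective osmolality excludes urea (freely permeant across cell membranes):
2·Na + glucose
= 2·153 + 5.3
= 306 + 5.3
= 311.3 mOsm/kg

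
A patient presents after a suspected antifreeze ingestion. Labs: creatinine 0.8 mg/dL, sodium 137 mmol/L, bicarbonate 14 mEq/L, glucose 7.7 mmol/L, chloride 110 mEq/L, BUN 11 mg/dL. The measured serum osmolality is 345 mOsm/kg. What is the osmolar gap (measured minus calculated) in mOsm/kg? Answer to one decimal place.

Calculated osmolality = 2·Na + glucose + BUN/2.8
= 2·137 + 7.7 + 11/2.8
= 274 + 7.70 + 3.93
= 285.63 mOsm/kg ≈ 285.6 mOsm/kg
Osmolar gap = measured − calculated = 345 − 285.6 = 59.4 mOsm/kg

59.4 mOsm/kg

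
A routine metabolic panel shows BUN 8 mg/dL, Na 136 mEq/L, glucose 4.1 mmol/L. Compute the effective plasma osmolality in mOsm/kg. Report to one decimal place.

Effective osmolality excludes urea (freely permeant across cell membranes):
2·Na + glucose
= 2·136 + 4.1
= 272 + 4.1
= 276.1 mOsm/kg

276.1 mOsm/kg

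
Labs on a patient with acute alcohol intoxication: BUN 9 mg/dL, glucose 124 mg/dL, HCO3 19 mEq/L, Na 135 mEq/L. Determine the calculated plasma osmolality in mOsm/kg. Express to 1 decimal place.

Calculated osmolality = 2·Na + glucose/18 + BUN/2.8
= 2·135 + 124/18 + 9/2.8
= 270 + 6.89 + 3.21
= 280.1 mOsm/kg

280.1 mOsm/kg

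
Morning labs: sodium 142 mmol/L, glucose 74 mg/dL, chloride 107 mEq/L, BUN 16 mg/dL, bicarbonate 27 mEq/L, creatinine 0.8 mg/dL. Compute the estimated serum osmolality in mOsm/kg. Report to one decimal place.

Calculated osmolality = 2·Na + glucose/18 + BUN/2.8
= 2·142 + 74/18 + 16/2.8
= 284 + 4.11 + 5.71
= 293.82 mOsm/kg

293.8 mOsm/kg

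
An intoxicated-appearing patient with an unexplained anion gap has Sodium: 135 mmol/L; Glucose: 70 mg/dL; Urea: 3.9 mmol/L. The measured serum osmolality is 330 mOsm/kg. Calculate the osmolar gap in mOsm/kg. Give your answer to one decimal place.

Calculated osmolality = 2·Na + glucose/18 + urea
= 2·135 + 70/18 + 3.9
= 270 + 3.89 + 3.90
= 277.79 mOsm/kg ≈ 277.8 mOsm/kg
Osmolar gap = measured − calculated = 330 − 277.8 = 52.2 mOsm/kg

52.2 mOsm/kg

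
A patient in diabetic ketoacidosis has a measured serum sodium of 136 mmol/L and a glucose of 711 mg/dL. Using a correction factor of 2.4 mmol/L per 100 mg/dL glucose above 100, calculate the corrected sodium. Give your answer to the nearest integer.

151 mmol/L

Corrected Na = measured Na + 2.4 · (glucose − 100)/100
= 136 + 2.4 · (711 − 100)/100
= 136 + 14.7
= 150.7 mmol/L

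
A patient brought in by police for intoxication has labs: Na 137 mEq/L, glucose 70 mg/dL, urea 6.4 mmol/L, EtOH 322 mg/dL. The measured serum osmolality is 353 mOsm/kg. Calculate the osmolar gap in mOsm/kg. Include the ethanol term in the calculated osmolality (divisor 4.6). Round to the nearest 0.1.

Calculated osmolality = 2·Na + glucose/18 + urea + ethanol/4.6
= 2·137 + 70/18 + 6.4 + 322/4.6
= 274 + 3.89 + 6.40 + 70
= 354.29 mOsm/kg ≈ 354.3 mOsm/kg
Osmolar gap = measured − calculated = 353 − 354.3 = -1.3 mOsm/kg

-1.3 mOsm/kg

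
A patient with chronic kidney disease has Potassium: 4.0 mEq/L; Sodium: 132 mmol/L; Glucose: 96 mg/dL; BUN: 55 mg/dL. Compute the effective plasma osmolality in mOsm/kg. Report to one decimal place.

269.3 mOsm/kg

Effective osmolality excludes urea (freely permeant across cell membranes):
2·Na + glucose/18
= 2·132 + 96/18
= 264 + 5.33
= 269.33 mOsm/kg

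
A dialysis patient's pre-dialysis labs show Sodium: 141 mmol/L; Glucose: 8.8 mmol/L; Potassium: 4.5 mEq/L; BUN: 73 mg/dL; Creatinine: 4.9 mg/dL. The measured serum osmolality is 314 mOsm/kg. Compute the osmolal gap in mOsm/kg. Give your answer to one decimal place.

Calculated osmolality = 2·Na + glucose + BUN/2.8
= 2·141 + 8.8 + 73/2.8
= 282 + 8.80 + 26.07
= 316.87 mOsm/kg ≈ 316.9 mOsm/kg
Osmolar gap = measured − calculated = 314 − 316.9 = -2.9 mOsm/kg

-2.9 mOsm/kg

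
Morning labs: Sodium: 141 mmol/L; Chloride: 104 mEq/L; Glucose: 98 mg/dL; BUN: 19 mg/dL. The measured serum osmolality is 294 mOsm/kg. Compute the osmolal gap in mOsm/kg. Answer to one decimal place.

-0.2 mOsm/kg

Calculated osmolality = 2·Na + glucose/18 + BUN/2.8
= 2·141 + 98/18 + 19/2.8
= 282 + 5.44 + 6.79
= 294.23 mOsm/kg ≈ 294.2 mOsm/kg
Osmolar gap = measured − calculated = 294 − 294.2 = -0.2 mOsm/kg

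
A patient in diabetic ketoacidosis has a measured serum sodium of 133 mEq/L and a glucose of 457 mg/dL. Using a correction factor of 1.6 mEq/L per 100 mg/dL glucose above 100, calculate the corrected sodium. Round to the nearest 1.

Corrected Na = measured Na + 1.6 · (glucose − 100)/100
= 133 + 1.6 · (457 − 100)/100
= 133 + 5.7
= 138.7 mEq/L

139 mEq/L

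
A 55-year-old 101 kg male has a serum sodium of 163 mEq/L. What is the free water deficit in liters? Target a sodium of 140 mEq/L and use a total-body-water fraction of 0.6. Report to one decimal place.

10.0 L

TBW = 0.6 · 101 = 60.6 L
Free water deficit = TBW · (Na/140 − 1)
= 60.6 · (163/140 − 1)
= 60.6 · 0.1643
= 9.96 L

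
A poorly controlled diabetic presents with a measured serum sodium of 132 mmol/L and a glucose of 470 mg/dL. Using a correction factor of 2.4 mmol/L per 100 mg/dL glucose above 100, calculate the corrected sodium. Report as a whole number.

Corrected Na = measured Na + 2.4 · (glucose − 100)/100
= 132 + 2.4 · (470 − 100)/100
= 132 + 8.9
= 140.9 mmol/L

141 mmol/L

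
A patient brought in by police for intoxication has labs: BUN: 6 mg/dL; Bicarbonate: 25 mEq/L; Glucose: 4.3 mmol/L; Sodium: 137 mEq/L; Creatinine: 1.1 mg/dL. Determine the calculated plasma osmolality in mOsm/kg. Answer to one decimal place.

Calculated osmolality = 2·Na + glucose + BUN/2.8
= 2·137 + 4.3 + 6/2.8
= 274 + 4.30 + 2.14
= 280.44 mOsm/kg

280.4 mOsm/kg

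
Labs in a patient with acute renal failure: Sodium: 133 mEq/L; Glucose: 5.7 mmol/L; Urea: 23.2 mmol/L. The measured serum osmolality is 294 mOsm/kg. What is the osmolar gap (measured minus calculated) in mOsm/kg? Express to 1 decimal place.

-0.9 mOsm/kg

Calculated osmolality = 2·Na + glucose + urea
= 2·133 + 5.7 + 23.2
= 266 + 5.70 + 23.20
= 294.9 mOsm/kg ≈ 294.9 mOsm/kg
Osmolar gap = measured − calculated = 294 − 294.9 = -0.9 mOsm/kg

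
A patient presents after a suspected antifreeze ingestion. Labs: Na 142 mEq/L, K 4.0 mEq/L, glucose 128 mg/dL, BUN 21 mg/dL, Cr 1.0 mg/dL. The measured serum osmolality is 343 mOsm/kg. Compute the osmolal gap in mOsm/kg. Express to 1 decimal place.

44.4 mOsm/kg

Calculated osmolality = 2·Na + glucose/18 + BUN/2.8
= 2·142 + 128/18 + 21/2.8
= 284 + 7.11 + 7.50
= 298.61 mOsm/kg ≈ 298.6 mOsm/kg
Osmolar gap = measured − calculated = 343 − 298.6 = 44.4 mOsm/kg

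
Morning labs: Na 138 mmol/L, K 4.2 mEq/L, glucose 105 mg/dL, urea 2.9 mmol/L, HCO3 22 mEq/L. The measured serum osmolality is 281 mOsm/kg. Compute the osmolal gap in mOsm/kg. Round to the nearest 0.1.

-3.7 mOsm/kg

Calculated osmolality = 2·Na + glucose/18 + urea
= 2·138 + 105/18 + 2.9
= 276 + 5.83 + 2.90
= 284.73 mOsm/kg ≈ 284.7 mOsm/kg
Osmolar gap = measured − calculated = 281 − 284.7 = -3.7 mOsm/kg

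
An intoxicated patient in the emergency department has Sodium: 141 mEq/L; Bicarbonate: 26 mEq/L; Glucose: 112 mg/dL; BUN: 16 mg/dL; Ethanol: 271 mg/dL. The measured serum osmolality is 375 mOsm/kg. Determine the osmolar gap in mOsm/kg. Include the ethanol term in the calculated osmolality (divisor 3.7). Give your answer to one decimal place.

7.8 mOsm/kg

Calculated osmolality = 2·Na + glucose/18 + BUN/2.8 + ethanol/3.7
= 2·141 + 112/18 + 16/2.8 + 271/3.7
= 282 + 6.22 + 5.71 + 73.24
= 367.17 mOsm/kg ≈ 367.2 mOsm/kg
Osmolar gap = measured − calculated = 375 − 367.2 = 7.8 mOsm/kg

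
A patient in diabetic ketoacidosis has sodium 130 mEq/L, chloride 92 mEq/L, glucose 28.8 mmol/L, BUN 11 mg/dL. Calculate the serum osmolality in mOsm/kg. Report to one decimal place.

Calculated osmolality = 2·Na + glucose + BUN/2.8
= 2·130 + 28.8 + 11/2.8
= 260 + 28.80 + 3.93
= 292.73 mOsm/kg

292.7 mOsm/kg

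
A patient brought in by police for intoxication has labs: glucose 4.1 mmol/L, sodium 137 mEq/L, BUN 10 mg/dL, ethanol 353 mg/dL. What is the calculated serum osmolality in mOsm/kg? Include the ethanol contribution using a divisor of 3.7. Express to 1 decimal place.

377.1 mOsm/kg

Calculated osmolality = 2·Na + glucose + BUN/2.8 + ethanol/3.7
= 2·137 + 4.1 + 10/2.8 + 353/3.7
= 274 + 4.10 + 3.57 + 95.41
= 377.08 mOsm/kg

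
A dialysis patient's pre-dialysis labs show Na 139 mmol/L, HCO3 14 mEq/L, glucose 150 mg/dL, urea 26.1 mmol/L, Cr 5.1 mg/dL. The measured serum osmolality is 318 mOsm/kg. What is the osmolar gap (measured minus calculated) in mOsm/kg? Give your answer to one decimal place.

5.6 mOsm/kg

Calculated osmolality = 2·Na + glucose/18 + urea
= 2·139 + 150/18 + 26.1
= 278 + 8.33 + 26.10
= 312.43 mOsm/kg ≈ 312.4 mOsm/kg
Osmolar gap = measured − calculated = 318 − 312.4 = 5.6 mOsm/kg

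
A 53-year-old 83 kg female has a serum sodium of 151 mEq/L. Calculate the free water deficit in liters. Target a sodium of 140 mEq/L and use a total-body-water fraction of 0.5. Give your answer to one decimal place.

TBW = 0.5 · 83 = 41.5 L
Free water deficit = TBW · (Na/140 − 1)
= 41.5 · (151/140 − 1)
= 41.5 · 0.0786
= 3.26 L

3.3 L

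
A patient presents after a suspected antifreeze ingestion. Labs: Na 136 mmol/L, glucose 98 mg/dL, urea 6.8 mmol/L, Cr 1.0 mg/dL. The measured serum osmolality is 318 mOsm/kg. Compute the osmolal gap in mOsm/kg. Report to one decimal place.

33.8 mOsm/kg

Calculated osmolality = 2·Na + glucose/18 + urea
= 2·136 + 98/18 + 6.8
= 272 + 5.44 + 6.80
= 284.24 mOsm/kg ≈ 284.2 mOsm/kg
Osmolar gap = measured − calculated = 318 − 284.2 = 33.8 mOsm/kg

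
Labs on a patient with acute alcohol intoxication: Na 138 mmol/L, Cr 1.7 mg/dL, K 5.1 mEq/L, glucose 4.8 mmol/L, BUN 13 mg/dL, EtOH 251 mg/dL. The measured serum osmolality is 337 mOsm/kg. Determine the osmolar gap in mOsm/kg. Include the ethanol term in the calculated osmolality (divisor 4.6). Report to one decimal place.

-3.0 mOsm/kg

Calculated osmolality = 2·Na + glucose + BUN/2.8 + ethanol/4.6
= 2·138 + 4.8 + 13/2.8 + 251/4.6
= 276 + 4.80 + 4.64 + 54.57
= 340.01 mOsm/kg ≈ 340.0 mOsm/kg
Osmolar gap = measured − calculated = 337 − 340.0 = -3.0 mOsm/kg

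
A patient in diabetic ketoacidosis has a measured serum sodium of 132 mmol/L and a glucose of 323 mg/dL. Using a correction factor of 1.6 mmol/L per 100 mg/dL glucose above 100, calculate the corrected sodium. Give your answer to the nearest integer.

Corrected Na = measured Na + 1.6 · (glucose − 100)/100
= 132 + 1.6 · (323 − 100)/100
= 132 + 3.6
= 135.6 mmol/L

136 mmol/L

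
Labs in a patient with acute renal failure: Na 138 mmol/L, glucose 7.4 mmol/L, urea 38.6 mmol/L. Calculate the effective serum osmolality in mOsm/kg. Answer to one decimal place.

Effective osmolality excludes urea (freely permeant across cell membranes):
2·Na + glucose
= 2·138 + 7.4
= 276 + 7.4
= 283.4 mOsm/kg

283.4 mOsm/kg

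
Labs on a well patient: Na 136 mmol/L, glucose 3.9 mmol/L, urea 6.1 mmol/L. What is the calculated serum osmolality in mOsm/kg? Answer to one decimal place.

282.0 mOsm/kg

Calculated osmolality = 2·Na + glucose + urea
= 2·136 + 3.9 + 6.1
= 272 + 3.90 + 6.10
= 282 mOsm/kg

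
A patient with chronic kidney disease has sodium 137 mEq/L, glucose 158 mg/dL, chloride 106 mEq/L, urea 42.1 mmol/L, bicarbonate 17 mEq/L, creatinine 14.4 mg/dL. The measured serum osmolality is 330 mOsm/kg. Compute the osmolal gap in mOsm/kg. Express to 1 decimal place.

5.1 mOsm/kg

Calculated osmolality = 2·Na + glucose/18 + urea
= 2·137 + 158/18 + 42.1
= 274 + 8.78 + 42.10
= 324.88 mOsm/kg ≈ 324.9 mOsm/kg
Osmolar gap = measured − calculated = 330 − 324.9 = 5.1 mOsm/kg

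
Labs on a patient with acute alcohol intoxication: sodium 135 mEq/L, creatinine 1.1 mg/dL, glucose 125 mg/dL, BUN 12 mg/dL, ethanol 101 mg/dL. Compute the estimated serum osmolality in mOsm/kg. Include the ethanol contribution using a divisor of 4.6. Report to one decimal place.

Calculated osmolality = 2·Na + glucose/18 + BUN/2.8 + ethanol/4.6
= 2·135 + 125/18 + 12/2.8 + 101/4.6
= 270 + 6.94 + 4.29 + 21.96
= 303.19 mOsm/kg

303.2 mOsm/kg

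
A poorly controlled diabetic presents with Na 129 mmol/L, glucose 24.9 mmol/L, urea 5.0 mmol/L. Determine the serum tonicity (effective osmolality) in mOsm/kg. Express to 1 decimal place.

Effective osmolality excludes urea (freely permeant across cell membranes):
2·Na + glucose
= 2·129 + 24.9
= 258 + 24.9
= 282.9 mOsm/kg

282.9 mOsm/kg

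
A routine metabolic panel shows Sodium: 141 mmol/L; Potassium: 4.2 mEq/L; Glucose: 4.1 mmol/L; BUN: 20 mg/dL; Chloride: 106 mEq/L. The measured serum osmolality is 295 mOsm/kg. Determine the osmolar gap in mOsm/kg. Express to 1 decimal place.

Calculated osmolality = 2·Na + glucose + BUN/2.8
= 2·141 + 4.1 + 20/2.8
= 282 + 4.10 + 7.14
= 293.24 mOsm/kg ≈ 293.2 mOsm/kg
Osmolar gap = measured − calculated = 295 − 293.2 = 1.8 mOsm/kg

1.8 mOsm/kg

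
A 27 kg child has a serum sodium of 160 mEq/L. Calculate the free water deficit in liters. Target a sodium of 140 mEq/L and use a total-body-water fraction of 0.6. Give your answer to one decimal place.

2.3 L

TBW = 0.6 · 27 = 16.2 L
Free water deficit = TBW · (Na/140 − 1)
= 16.2 · (160/140 − 1)
= 16.2 · 0.1429
= 2.31 L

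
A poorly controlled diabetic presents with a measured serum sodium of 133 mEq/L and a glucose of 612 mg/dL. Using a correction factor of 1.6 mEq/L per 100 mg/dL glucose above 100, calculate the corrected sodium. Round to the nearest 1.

141 mEq/L

Corrected Na = measured Na + 1.6 · (glucose − 100)/100
= 133 + 1.6 · (612 − 100)/100
= 133 + 8.2
= 141.2 mEq/L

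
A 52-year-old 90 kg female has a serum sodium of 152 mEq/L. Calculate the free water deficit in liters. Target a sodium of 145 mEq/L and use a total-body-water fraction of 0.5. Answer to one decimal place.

2.2 L

TBW = 0.5 · 90 = 45 L
Free water deficit = TBW · (Na/145 − 1)
= 45 · (152/145 − 1)
= 45 · 0.0483
= 2.17 L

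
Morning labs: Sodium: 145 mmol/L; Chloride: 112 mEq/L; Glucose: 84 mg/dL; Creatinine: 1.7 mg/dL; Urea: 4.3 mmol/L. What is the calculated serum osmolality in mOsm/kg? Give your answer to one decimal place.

Calculated osmolality = 2·Na + glucose/18 + urea
= 2·145 + 84/18 + 4.3
= 290 + 4.67 + 4.30
= 298.97 mOsm/kg

299.0 mOsm/kg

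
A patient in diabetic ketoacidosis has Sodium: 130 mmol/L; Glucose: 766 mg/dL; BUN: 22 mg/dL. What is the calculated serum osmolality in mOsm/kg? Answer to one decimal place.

Calculated osmolality = 2·Na + glucose/18 + BUN/2.8
= 2·130 + 766/18 + 22/2.8
= 260 + 42.56 + 7.86
= 310.42 mOsm/kg

310.4 mOsm/kg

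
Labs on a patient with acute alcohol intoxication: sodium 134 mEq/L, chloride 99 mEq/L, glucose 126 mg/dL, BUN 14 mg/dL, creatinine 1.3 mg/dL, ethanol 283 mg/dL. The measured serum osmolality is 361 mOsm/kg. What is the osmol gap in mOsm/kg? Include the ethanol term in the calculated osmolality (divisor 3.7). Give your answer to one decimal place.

4.5 mOsm/kg

Calculated osmolality = 2·Na + glucose/18 + BUN/2.8 + ethanol/3.7
= 2·134 + 126/18 + 14/2.8 + 283/3.7
= 268 + 7 + 5 + 76.49
= 356.49 mOsm/kg ≈ 356.5 mOsm/kg
Osmolar gap = measured − calculated = 361 − 356.5 = 4.5 mOsm/kg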